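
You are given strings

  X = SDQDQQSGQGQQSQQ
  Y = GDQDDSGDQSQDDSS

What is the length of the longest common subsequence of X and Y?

Taking D [2,2]; then Q [3,3]; then D [4,5]; then S [7,6]; then G [8,7]; then Q [9,9]; then Q [11,11]; then S [13,15] gives a common subsequence of length 8. Since dp[15][15] = 8, nothing longer is possible.

8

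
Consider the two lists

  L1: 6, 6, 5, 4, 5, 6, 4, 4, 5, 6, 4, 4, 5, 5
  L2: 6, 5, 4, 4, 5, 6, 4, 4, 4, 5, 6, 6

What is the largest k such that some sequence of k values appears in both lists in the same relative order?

9

One common subsequence of length 9: 6 (L1 #2, L2 #1), then 5 (L1 #3, L2 #2), then 4 (L1 #4, L2 #4), then 5 (L1 #5, L2 #5), then 6 (L1 #6, L2 #6), then 4 (L1 #7, L2 #8), then 4 (L1 #8, L2 #9), then 5 (L1 #9, L2 #10), then 6 (L1 #10, L2 #12), and the DP table's final entry dp[14][12] is also 9, so no common subsequence is longer.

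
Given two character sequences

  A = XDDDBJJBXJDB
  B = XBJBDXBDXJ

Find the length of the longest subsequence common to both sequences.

Let dp[i][j] be the LCS length of the first i characters of A and the first j characters of B. dp[i][j] = dp[i-1][j-1]+1 when the i-th and j-th characters match, else max(dp[i-1][j], dp[i][j-1]).
    ·  X  B  J  B  D  X  B  D  X  J
 ·  0  0  0  0  0  0  0  0  0  0  0
 X  0  1  1  1  1  1  1  1  1  1  1
 D  0  1  1  1  1  2  2  2  2  2  2
 D  0  1  1  1  1  2  2  2  3  3  3
 D  0  1  1  1  1  2  2  2  3  3  3
 B  0  1  2  2  2  2  2  3  3  3  3
 J  0  1  2  3  3  3  3  3  3  3  4
 J  0  1  2  3  3  3  3  3  3  3  4
 B  0  1  2  3  4  4  4  4  4  4  4
 X  0  1  2  3  4  4  5  5  5  5  5
 J  0  1  2  3  4  4  5  5  5  5  6
 D  0  1  2  3  4  5  5  5  6  6  6
 B  0  1  2  3  4  5  5  6  6  6  6
dp[12][10] = 6. One LCS (by backtracking along matches): XBJBXJ.

6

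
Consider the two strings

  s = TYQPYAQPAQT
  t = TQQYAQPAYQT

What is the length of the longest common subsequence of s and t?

9

One common subsequence of length 9: T [1,1], Q [3,3], Y [5,4], A [6,5], Q [7,6], P [8,7], A [9,8], Q [10,10], T [11,11]. Since dp[11][11] = 9, nothing longer is possible.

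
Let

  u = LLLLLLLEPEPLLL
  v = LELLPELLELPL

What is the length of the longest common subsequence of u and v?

Taking L at u[1]=v[1] → L at u[2]=v[3] → L at u[3]=v[4] → L at u[4]=v[7] → L at u[5]=v[8] → L at u[7]=v[10] → P at u[11]=v[11] → L at u[14]=v[12] gives a common subsequence of length 8. The LCS DP gives dp[14][12] = 8, so this is optimal.

8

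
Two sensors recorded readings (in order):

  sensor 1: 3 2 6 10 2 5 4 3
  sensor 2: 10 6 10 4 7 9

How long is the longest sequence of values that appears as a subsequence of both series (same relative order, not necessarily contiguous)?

Match 6 at sensor 1[3]=sensor 2[2], 10 at sensor 1[4]=sensor 2[3], 4 at sensor 1[7]=sensor 2[4] — 3 values in the same relative order in both. The LCS DP gives dp[8][6] = 3, so this is optimal.

3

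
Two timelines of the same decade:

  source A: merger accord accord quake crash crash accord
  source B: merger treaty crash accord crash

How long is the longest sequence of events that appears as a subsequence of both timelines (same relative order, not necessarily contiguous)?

Taking merger (source A #1, source B #1) → accord (source A #3, source B #4) → crash (source A #6, source B #5) gives a common subsequence of length 3. Since dp[7][5] = 3, nothing longer is possible.

3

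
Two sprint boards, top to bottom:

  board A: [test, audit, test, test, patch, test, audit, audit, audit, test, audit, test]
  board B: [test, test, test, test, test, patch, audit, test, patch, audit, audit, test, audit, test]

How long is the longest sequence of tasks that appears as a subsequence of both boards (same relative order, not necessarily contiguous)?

10

One common subsequence of length 10: test (board A #1, board B #3) → test (board A #3, board B #4) → test (board A #4, board B #5) → patch (board A #5, board B #6) → test (board A #6, board B #8) → audit (board A #8, board B #10) → audit (board A #9, board B #11) → test (board A #10, board B #12) → audit (board A #11, board B #13) → test (board A #12, board B #14). The LCS DP gives dp[12][14] = 10, so this is optimal.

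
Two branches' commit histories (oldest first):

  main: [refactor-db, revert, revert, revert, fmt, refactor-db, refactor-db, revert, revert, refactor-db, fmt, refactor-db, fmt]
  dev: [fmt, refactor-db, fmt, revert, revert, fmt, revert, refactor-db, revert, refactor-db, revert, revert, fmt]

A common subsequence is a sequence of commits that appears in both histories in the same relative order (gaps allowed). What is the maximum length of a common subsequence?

9

One common subsequence of length 9: refactor-db [1,2], then revert [2,4], then revert [3,5], then revert [4,7], then refactor-db [6,8], then refactor-db [7,10], then revert [8,11], then revert [9,12], then fmt [13,13], and the DP table's final entry dp[13][13] is also 9, so no common subsequence is longer.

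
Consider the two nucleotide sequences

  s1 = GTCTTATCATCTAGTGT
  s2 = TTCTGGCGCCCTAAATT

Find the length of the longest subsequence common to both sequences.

Taking T at s1[2]=s2[2] → C at s1[3]=s2[3] → T at s1[4]=s2[4] → T at s1[5]=s2[12] → A at s1[6]=s2[13] → A at s1[9]=s2[14] → A at s1[13]=s2[15] → T at s1[15]=s2[16] → T at s1[17]=s2[17] gives a common subsequence of length 9. dp[17][17] = 9 confirms this is the maximum.

9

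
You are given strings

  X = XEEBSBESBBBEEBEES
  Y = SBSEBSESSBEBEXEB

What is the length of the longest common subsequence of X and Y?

10

One common subsequence of length 10: E [3,4]; then B [4,5]; then S [5,6]; then E [7,7]; then S [8,9]; then B [9,10]; then B [11,12]; then E [12,13]; then E [13,15]; then B [14,16]. Since dp[17][16] = 10, nothing longer is possible.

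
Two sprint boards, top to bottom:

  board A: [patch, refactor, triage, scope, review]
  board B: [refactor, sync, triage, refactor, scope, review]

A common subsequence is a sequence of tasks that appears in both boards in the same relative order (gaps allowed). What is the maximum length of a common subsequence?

One common subsequence of length 4: refactor (board A #2, board B #1) → triage (board A #3, board B #3) → scope (board A #4, board B #5) → review (board A #5, board B #6). The LCS DP gives dp[5][6] = 4, so this is optimal.

4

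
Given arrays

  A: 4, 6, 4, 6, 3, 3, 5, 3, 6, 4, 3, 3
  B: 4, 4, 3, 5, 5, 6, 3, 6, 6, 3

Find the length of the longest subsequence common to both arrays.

Taking 4 at A[1]=B[1] → 4 at A[3]=B[2] → 3 at A[5]=B[3] → 5 at A[7]=B[5] → 3 at A[8]=B[7] → 6 at A[9]=B[9] → 3 at A[12]=B[10] gives a common subsequence of length 7, and the DP table's final entry dp[12][10] is also 7, so no common subsequence is longer.

7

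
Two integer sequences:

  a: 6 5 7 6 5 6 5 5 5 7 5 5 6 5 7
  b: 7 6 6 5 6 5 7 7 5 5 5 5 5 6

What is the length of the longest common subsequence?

Match 6 at a[1]=b[3], 5 at a[2]=b[4], 6 at a[4]=b[5], 5 at a[5]=b[6], 5 at a[7]=b[9], 5 at a[8]=b[10], 5 at a[9]=b[11], 5 at a[11]=b[12], 5 at a[12]=b[13], 6 at a[13]=b[14] — 10 values in the same relative order in both. Since dp[15][14] = 10, nothing longer is possible.

10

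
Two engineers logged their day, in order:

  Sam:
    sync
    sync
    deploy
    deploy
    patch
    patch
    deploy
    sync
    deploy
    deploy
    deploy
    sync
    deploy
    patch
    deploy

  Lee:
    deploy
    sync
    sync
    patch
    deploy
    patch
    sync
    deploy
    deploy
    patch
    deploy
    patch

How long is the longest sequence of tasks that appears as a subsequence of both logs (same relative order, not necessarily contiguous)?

One common subsequence of length 9: sync [1,2]; then sync [2,3]; then deploy [4,5]; then patch [6,6]; then sync [8,7]; then deploy [9,8]; then deploy [10,9]; then deploy [13,11]; then patch [14,12]. dp[15][12] = 9 confirms this is the maximum.

9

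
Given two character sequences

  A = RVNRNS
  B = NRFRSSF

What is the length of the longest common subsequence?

3

Match R (A #1, B #2); then R (A #4, B #4); then S (A #6, B #6) — 3 characters in the same relative order in both, and the DP table's final entry dp[6][7] is also 3, so no common subsequence is longer.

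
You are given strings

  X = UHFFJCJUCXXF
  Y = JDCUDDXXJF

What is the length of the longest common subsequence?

Taking J (X #5, Y #1) → C (X #6, Y #3) → U (X #8, Y #4) → X (X #10, Y #7) → X (X #11, Y #8) → F (X #12, Y #10) gives a common subsequence of length 6. The LCS DP gives dp[12][10] = 6, so this is optimal.

6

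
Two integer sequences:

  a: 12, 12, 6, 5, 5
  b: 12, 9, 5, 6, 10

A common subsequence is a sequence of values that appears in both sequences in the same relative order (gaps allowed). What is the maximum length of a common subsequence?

2

Pick 12 [1,1], 6 [3,4]; all 2 values appear in both, in order, and the DP table's final entry dp[5][5] is also 2, so no common subsequence is longer.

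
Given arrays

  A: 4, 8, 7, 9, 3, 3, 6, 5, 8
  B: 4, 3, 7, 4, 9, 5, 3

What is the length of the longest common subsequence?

4

One common subsequence of length 4: 4 (A #1, B #1), 7 (A #3, B #3), 9 (A #4, B #5), 3 (A #6, B #7). Since dp[9][7] = 4, nothing longer is possible.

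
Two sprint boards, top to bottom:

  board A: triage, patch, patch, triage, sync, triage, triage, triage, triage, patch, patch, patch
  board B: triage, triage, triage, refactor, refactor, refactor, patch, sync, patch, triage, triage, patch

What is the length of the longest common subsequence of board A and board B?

Match triage [1,3]; then patch [2,7]; then patch [3,9]; then triage [8,10]; then triage [9,11]; then patch [12,12] — 6 tasks in the same relative order in both. dp[12][12] = 6 confirms this is the maximum.

6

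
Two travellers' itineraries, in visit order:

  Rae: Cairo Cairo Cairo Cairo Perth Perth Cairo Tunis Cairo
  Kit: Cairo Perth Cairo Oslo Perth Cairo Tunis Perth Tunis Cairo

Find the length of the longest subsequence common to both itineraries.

6

One common subsequence of length 6: Cairo (Rae #1, Kit #1), Cairo (Rae #2, Kit #3), Cairo (Rae #3, Kit #6), Perth (Rae #6, Kit #8), Tunis (Rae #8, Kit #9), Cairo (Rae #9, Kit #10). The LCS DP gives dp[9][10] = 6, so this is optimal.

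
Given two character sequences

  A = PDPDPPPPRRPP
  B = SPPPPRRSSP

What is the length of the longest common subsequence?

7

Let dp[i][j] be the LCS length of the first i characters of A and the first j characters of B. dp[i][j] = dp[i-1][j-1]+1 when the i-th and j-th characters match, else max(dp[i-1][j], dp[i][j-1]).
    ·  S  P  P  P  P  R  R  S  S  P
 ·  0  0  0  0  0  0  0  0  0  0  0
 P  0  0  1  1  1  1  1  1  1  1  1
 D  0  0  1  1  1  1  1  1  1  1  1
 P  0  0  1  2  2  2  2  2  2  2  2
 D  0  0  1  2  2  2  2  2  2  2  2
 P  0  0  1  2  3  3  3  3  3  3  3
 P  0  0  1  2  3  4  4  4  4  4  4
 P  0  0  1  2  3  4  4  4  4  4  5
 P  0  0  1  2  3  4  4  4  4  4  5
 R  0  0  1  2  3  4  5  5  5  5  5
 R  0  0  1  2  3  4  5  6  6  6  6
 P  0  0  1  2  3  4  5  6  6  6  7
 P  0  0  1  2  3  4  5  6  6  6  7
dp[12][10] = 7. One LCS (by backtracking along matches): PPPPRRP.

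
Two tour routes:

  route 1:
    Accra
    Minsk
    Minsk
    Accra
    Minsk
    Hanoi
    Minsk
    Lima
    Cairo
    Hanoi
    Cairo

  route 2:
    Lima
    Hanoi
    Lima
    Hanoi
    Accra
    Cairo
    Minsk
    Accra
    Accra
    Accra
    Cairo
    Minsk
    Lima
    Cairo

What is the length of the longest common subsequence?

Pick Accra [1,5], then Minsk [2,7], then Accra [4,10], then Minsk [7,12], then Lima [8,13], then Cairo [11,14]; all 6 stops appear in both, in order. Since dp[11][14] = 6, nothing longer is possible.

6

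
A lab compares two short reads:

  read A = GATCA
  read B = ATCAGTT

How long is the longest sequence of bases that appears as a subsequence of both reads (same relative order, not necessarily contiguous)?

4

One common subsequence of length 4: A at read A[2]=read B[1], then T at read A[3]=read B[2], then C at read A[4]=read B[3], then A at read A[5]=read B[4]. The LCS DP gives dp[5][7] = 4, so this is optimal.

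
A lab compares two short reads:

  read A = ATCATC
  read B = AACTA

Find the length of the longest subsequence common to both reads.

Pick A (read A #1, read B #2); then T (read A #2, read B #4); then A (read A #4, read B #5); all 3 bases appear in both, in order, and the DP table's final entry dp[6][5] is also 3, so no common subsequence is longer.

3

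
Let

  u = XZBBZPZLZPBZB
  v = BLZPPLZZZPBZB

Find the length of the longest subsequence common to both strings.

Taking B (u #3, v #1); then Z (u #5, v #3); then P (u #6, v #5); then Z (u #7, v #8); then Z (u #9, v #9); then P (u #10, v #10); then B (u #11, v #11); then Z (u #12, v #12); then B (u #13, v #13) gives a common subsequence of length 9. dp[13][13] = 9 confirms this is the maximum.

9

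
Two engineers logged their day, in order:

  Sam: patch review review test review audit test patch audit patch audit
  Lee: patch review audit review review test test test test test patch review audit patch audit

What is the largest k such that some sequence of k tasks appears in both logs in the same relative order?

One common subsequence of length 9: patch at Sam[1]=Lee[1] → review at Sam[2]=Lee[4] → review at Sam[3]=Lee[5] → test at Sam[4]=Lee[9] → test at Sam[7]=Lee[10] → patch at Sam[8]=Lee[11] → audit at Sam[9]=Lee[13] → patch at Sam[10]=Lee[14] → audit at Sam[11]=Lee[15]. Since dp[11][15] = 9, nothing longer is possible.

9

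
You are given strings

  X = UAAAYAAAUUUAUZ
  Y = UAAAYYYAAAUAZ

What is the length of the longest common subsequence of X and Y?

11

One common subsequence of length 11: U [1,1] → A [2,2] → A [3,3] → A [4,4] → Y [5,7] → A [6,8] → A [7,9] → A [8,10] → U [11,11] → A [12,12] → Z [14,13]. The LCS DP gives dp[14][13] = 11, so this is optimal.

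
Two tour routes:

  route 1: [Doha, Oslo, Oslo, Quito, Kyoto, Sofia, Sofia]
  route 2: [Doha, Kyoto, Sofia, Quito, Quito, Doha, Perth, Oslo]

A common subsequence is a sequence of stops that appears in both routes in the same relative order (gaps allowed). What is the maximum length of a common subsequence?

Match Doha at route 1[1]=route 2[1], Kyoto at route 1[5]=route 2[2], Sofia at route 1[6]=route 2[3] — 3 stops in the same relative order in both, and the DP table's final entry dp[7][8] is also 3, so no common subsequence is longer.

3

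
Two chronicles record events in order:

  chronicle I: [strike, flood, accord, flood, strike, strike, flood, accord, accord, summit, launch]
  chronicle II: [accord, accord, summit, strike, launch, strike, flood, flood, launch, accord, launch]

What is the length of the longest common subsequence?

Taking accord at chronicle I[3]=chronicle II[2]; then strike at chronicle I[5]=chronicle II[4]; then strike at chronicle I[6]=chronicle II[6]; then flood at chronicle I[7]=chronicle II[8]; then accord at chronicle I[9]=chronicle II[10]; then launch at chronicle I[11]=chronicle II[11] gives a common subsequence of length 6. Since dp[11][11] = 6, nothing longer is possible.

6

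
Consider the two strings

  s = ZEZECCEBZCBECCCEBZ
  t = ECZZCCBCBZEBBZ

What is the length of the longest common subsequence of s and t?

10

One common subsequence of length 10: Z (s #1, t #3) → Z (s #3, t #4) → C (s #5, t #5) → C (s #6, t #6) → B (s #8, t #7) → C (s #10, t #8) → B (s #11, t #9) → E (s #12, t #11) → B (s #17, t #13) → Z (s #18, t #14). Since dp[18][14] = 10, nothing longer is possible.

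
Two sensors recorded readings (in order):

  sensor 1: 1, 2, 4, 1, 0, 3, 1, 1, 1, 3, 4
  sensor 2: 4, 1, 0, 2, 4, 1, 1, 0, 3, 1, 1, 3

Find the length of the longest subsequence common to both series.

Let dp[i][j] be the LCS length of the first i values of sensor 1 and the first j values of sensor 2. dp[i][j] = dp[i-1][j-1]+1 when the i-th and j-th values match, else max(dp[i-1][j], dp[i][j-1]).
    ·  4  1  0  2  4  1  1  0  3  1  1  3
 ·  0  0  0  0  0  0  0  0  0  0  0  0  0
 1  0  0  1  1  1  1  1  1  1  1  1  1  1
 2  0  0  1  1  2  2  2  2  2  2  2  2  2
 4  0  1  1  1  2  3  3  3  3  3  3  3  3
 1  0  1  2  2  2  3  4  4  4  4  4  4  4
 0  0  1  2  3  3  3  4  4  5  5  5  5  5
 3  0  1  2  3  3  3  4  4  5  6  6  6  6
 1  0  1  2  3  3  3  4  5  5  6  7  7  7
 1  0  1  2  3  3  3  4  5  5  6  7  8  8
 1  0  1  2  3  3  3  4  5  5  6  7  8  8
 3  0  1  2  3  3  3  4  5  5  6  7  8  9
 4  0  1  2  3  3  4  4  5  5  6  7  8  9
dp[11][12] = 9. One LCS (by backtracking along matches): 1, 2, 4, 1, 0, 3, 1, 1, 3.

9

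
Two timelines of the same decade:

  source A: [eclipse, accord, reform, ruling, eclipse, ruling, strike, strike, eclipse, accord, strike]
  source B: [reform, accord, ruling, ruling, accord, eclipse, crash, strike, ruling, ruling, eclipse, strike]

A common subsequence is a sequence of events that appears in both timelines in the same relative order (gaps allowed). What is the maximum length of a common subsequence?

6

Taking accord (source A #2, source B #2), ruling (source A #4, source B #4), eclipse (source A #5, source B #6), ruling (source A #6, source B #10), eclipse (source A #9, source B #11), strike (source A #11, source B #12) gives a common subsequence of length 6, and the DP table's final entry dp[11][12] is also 6, so no common subsequence is longer.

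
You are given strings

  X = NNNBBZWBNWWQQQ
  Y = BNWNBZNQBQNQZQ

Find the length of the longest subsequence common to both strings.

One common subsequence of length 8: N at X[1]=Y[2] → N at X[3]=Y[4] → B at X[5]=Y[5] → Z at X[6]=Y[6] → B at X[8]=Y[9] → N at X[9]=Y[11] → Q at X[12]=Y[12] → Q at X[14]=Y[14]. The LCS DP gives dp[14][14] = 8, so this is optimal.

8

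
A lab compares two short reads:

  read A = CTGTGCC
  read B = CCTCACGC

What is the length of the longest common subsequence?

4

Match C (read A #1, read B #2) → T (read A #2, read B #3) → G (read A #5, read B #7) → C (read A #7, read B #8) — 4 bases in the same relative order in both. Since dp[7][8] = 4, nothing longer is possible.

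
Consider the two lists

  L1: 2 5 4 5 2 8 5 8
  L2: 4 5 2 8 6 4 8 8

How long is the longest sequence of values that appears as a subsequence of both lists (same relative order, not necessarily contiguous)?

5

Let dp[i][j] be the LCS length of the first i values of L1 and the first j values of L2. dp[i][j] = dp[i-1][j-1]+1 when the i-th and j-th values match, else max(dp[i-1][j], dp[i][j-1]).
    ·  4  5  2  8  6  4  8  8
 ·  0  0  0  0  0  0  0  0  0
 2  0  0  0  1  1  1  1  1  1
 5  0  0  1  1  1  1  1  1  1
 4  0  1  1  1  1  1  2  2  2
 5  0  1  2  2  2  2  2  2  2
 2  0  1  2  3  3  3  3  3  3
 8  0  1  2  3  4  4  4  4  4
 5  0  1  2  3  4  4  4  4  4
 8  0  1  2  3  4  4  4  5  5
dp[8][8] = 5. One LCS (by backtracking along matches): 4, 5, 2, 8, 8.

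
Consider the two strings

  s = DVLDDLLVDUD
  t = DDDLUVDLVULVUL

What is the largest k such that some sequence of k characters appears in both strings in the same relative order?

7

Match D [1,3], then V [2,6], then D [5,7], then L [6,8], then L [7,11], then V [8,12], then U [10,13] — 7 characters in the same relative order in both. Since dp[11][14] = 7, nothing longer is possible.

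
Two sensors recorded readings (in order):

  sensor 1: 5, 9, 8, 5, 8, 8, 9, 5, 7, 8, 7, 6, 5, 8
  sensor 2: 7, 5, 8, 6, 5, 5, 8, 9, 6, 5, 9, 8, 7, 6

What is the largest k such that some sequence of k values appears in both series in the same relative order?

Match 5 [1,2], then 8 [3,3], then 5 [4,6], then 8 [6,7], then 9 [7,8], then 5 [8,10], then 8 [10,12], then 7 [11,13], then 6 [12,14] — 9 values in the same relative order in both, and the DP table's final entry dp[14][14] is also 9, so no common subsequence is longer.

9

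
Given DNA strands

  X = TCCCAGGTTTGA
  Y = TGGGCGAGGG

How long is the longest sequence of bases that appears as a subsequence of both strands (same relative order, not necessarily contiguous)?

Let dp[i][j] be the LCS length of the first i bases of X and the first j bases of Y. dp[i][j] = dp[i-1][j-1]+1 when the i-th and j-th bases match, else max(dp[i-1][j], dp[i][j-1]).
    ·  T  G  G  G  C  G  A  G  G  G
 ·  0  0  0  0  0  0  0  0  0  0  0
 T  0  1  1  1  1  1  1  1  1  1  1
 C  0  1  1  1  1  2  2  2  2  2  2
 C  0  1  1  1  1  2  2  2  2  2  2
 C  0  1  1  1  1  2  2  2  2  2  2
 A  0  1  1  1  1  2  2  3  3  3  3
 G  0  1  2  2  2  2  3  3  4  4  4
 G  0  1  2  3  3  3  3  3  4  5  5
 T  0  1  2  3  3  3  3  3  4  5  5
 T  0  1  2  3  3  3  3  3  4  5  5
 T  0  1  2  3  3  3  3  3  4  5  5
 G  0  1  2  3  4  4  4  4  4  5  6
 A  0  1  2  3  4  4  4  5  5  5  6
dp[12][10] = 6. One LCS (by backtracking along matches): TCAGGG.

6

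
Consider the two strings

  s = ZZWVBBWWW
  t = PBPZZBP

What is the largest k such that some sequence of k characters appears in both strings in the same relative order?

One common subsequence of length 3: Z [1,4] → Z [2,5] → B [5,6]. dp[9][7] = 3 confirms this is the maximum.

3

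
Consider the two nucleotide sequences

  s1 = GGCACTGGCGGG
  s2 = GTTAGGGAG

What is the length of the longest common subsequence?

Let dp[i][j] be the LCS length of the first i bases of s1 and the first j bases of s2. dp[i][j] = dp[i-1][j-1]+1 when the i-th and j-th bases match, else max(dp[i-1][j], dp[i][j-1]).
    ·  G  T  T  A  G  G  G  A  G
 ·  0  0  0  0  0  0  0  0  0  0
 G  0  1  1  1  1  1  1  1  1  1
 G  0  1  1  1  1  2  2  2  2  2
 C  0  1  1  1  1  2  2  2  2  2
 A  0  1  1  1  2  2  2  2  3  3
 C  0  1  1  1  2  2  2  2  3  3
 T  0  1  2  2  2  2  2  2  3  3
 G  0  1  2  2  2  3  3  3  3  4
 G  0  1  2  2  2  3  4  4  4  4
 C  0  1  2  2  2  3  4  4  4  4
 G  0  1  2  2  2  3  4  5  5  5
 G  0  1  2  2  2  3  4  5  5  6
 G  0  1  2  2  2  3  4  5  5  6
dp[12][9] = 6. One LCS (by backtracking along matches): GAGGGG.

6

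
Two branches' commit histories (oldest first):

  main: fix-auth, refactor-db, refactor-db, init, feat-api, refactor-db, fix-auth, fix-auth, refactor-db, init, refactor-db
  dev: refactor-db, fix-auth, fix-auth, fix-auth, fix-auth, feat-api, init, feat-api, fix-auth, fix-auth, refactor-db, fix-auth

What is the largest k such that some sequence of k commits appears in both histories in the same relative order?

6

Match fix-auth [1,5], then init [4,7], then feat-api [5,8], then fix-auth [7,9], then fix-auth [8,10], then refactor-db [9,11] — 6 commits in the same relative order in both. dp[11][12] = 6 confirms this is the maximum.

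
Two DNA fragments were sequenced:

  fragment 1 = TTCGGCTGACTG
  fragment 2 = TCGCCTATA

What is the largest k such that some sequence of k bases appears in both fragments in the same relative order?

Let dp[i][j] be the LCS length of the first i bases of fragment 1 and the first j bases of fragment 2. dp[i][j] = dp[i-1][j-1]+1 when the i-th and j-th bases match, else max(dp[i-1][j], dp[i][j-1]).
    ·  T  C  G  C  C  T  A  T  A
 ·  0  0  0  0  0  0  0  0  0  0
 T  0  1  1  1  1  1  1  1  1  1
 T  0  1  1  1  1  1  2  2  2  2
 C  0  1  2  2  2  2  2  2  2  2
 G  0  1  2  3  3  3  3  3  3  3
 G  0  1  2  3  3  3  3  3  3  3
 C  0  1  2  3  4  4  4  4  4  4
 T  0  1  2  3  4  4  5  5  5  5
 G  0  1  2  3  4  4  5  5  5  5
 A  0  1  2  3  4  4  5  6  6  6
 C  0  1  2  3  4  5  5  6  6  6
 T  0  1  2  3  4  5  6  6  7  7
 G  0  1  2  3  4  5  6  6  7  7
dp[12][9] = 7. One LCS (by backtracking along matches): TCGCTAT.

7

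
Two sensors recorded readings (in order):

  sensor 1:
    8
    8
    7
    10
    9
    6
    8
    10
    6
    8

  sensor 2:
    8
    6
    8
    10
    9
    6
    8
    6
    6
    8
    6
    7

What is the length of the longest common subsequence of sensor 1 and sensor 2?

8

Taking 8 at sensor 1[1]=sensor 2[1]; then 8 at sensor 1[2]=sensor 2[3]; then 10 at sensor 1[4]=sensor 2[4]; then 9 at sensor 1[5]=sensor 2[5]; then 6 at sensor 1[6]=sensor 2[6]; then 8 at sensor 1[7]=sensor 2[7]; then 6 at sensor 1[9]=sensor 2[9]; then 8 at sensor 1[10]=sensor 2[10] gives a common subsequence of length 8. The LCS DP gives dp[10][12] = 8, so this is optimal.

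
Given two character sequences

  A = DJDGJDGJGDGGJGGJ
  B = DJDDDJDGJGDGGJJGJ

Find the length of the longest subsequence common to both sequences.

Pick D (A #1, B #1) → J (A #2, B #2) → D (A #3, B #5) → J (A #5, B #6) → D (A #6, B #7) → G (A #7, B #8) → J (A #8, B #9) → G (A #9, B #10) → D (A #10, B #11) → G (A #11, B #12) → G (A #12, B #13) → J (A #13, B #15) → G (A #15, B #16) → J (A #16, B #17); all 14 characters appear in both, in order. dp[16][17] = 14 confirms this is the maximum.

14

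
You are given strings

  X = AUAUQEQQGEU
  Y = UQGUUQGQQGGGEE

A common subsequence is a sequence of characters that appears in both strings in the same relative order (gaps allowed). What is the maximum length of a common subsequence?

7

Taking U [2,4]; then U [4,5]; then Q [5,6]; then Q [7,8]; then Q [8,9]; then G [9,12]; then E [10,14] gives a common subsequence of length 7. dp[11][14] = 7 confirms this is the maximum.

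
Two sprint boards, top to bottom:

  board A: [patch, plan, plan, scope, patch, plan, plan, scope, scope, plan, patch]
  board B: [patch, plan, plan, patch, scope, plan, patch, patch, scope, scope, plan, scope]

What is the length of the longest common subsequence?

8

One common subsequence of length 8: patch (board A #1, board B #1); then plan (board A #2, board B #2); then plan (board A #3, board B #3); then scope (board A #4, board B #5); then patch (board A #5, board B #8); then scope (board A #8, board B #9); then scope (board A #9, board B #10); then plan (board A #10, board B #11), and the DP table's final entry dp[11][12] is also 8, so no common subsequence is longer.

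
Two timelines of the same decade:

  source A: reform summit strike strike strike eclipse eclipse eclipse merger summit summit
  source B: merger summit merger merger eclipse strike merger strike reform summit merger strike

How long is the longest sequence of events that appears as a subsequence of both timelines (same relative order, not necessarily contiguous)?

4

Taking summit (source A #2, source B #2) → strike (source A #3, source B #6) → strike (source A #4, source B #8) → strike (source A #5, source B #12) gives a common subsequence of length 4. dp[11][12] = 4 confirms this is the maximum.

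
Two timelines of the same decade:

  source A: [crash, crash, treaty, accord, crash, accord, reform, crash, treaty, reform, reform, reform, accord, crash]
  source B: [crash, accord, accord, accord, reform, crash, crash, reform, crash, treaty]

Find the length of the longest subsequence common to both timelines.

One common subsequence of length 7: crash at source A[1]=source B[1] → accord at source A[4]=source B[3] → accord at source A[6]=source B[4] → reform at source A[7]=source B[5] → crash at source A[8]=source B[7] → reform at source A[12]=source B[8] → crash at source A[14]=source B[9]. Since dp[14][10] = 7, nothing longer is possible.

7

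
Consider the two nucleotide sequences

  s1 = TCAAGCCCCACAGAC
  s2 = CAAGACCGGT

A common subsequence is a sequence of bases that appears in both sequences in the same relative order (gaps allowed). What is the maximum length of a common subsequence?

7

Match C [2,1], then A [3,2], then A [4,3], then G [5,4], then C [6,6], then C [7,7], then G [13,9] — 7 bases in the same relative order in both. dp[15][10] = 7 confirms this is the maximum.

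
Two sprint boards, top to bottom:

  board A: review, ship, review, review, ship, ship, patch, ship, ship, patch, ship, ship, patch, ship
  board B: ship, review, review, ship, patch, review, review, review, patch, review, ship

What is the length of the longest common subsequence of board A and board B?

Pick ship (board A #2, board B #1), then review (board A #3, board B #2), then review (board A #4, board B #3), then ship (board A #6, board B #4), then patch (board A #7, board B #5), then patch (board A #10, board B #9), then ship (board A #14, board B #11); all 7 tasks appear in both, in order. dp[14][11] = 7 confirms this is the maximum.

7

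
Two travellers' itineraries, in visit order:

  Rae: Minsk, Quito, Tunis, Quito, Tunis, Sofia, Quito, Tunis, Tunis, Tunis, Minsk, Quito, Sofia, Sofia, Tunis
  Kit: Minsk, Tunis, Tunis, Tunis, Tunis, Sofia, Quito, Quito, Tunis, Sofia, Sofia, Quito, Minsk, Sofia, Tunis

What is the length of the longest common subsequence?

9

Match Minsk [1,1], then Quito [2,7], then Quito [4,8], then Tunis [5,9], then Sofia [6,11], then Quito [7,12], then Minsk [11,13], then Sofia [14,14], then Tunis [15,15] — 9 stops in the same relative order in both. The LCS DP gives dp[15][15] = 9, so this is optimal.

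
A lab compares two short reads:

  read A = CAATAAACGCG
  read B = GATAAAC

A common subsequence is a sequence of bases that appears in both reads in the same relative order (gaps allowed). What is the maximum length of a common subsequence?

6

Let dp[i][j] be the LCS length of the first i bases of read A and the first j bases of read B. dp[i][j] = dp[i-1][j-1]+1 when the i-th and j-th bases match, else max(dp[i-1][j], dp[i][j-1]).
    ·  G  A  T  A  A  A  C
 ·  0  0  0  0  0  0  0  0
 C  0  0  0  0  0  0  0  1
 A  0  0  1  1  1  1  1  1
 A  0  0  1  1  2  2  2  2
 T  0  0  1  2  2  2  2  2
 A  0  0  1  2  3  3  3  3
 A  0  0  1  2  3  4  4  4
 A  0  0  1  2  3  4  5  5
 C  0  0  1  2  3  4  5  6
 G  0  1  1  2  3  4  5  6
 C  0  1  1  2  3  4  5  6
 G  0  1  1  2  3  4  5  6
dp[11][7] = 6. One LCS (by backtracking along matches): ATAAAC.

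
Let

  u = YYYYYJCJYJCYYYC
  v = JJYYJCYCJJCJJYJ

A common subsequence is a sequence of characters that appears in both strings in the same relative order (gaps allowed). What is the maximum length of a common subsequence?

Taking Y (u #1, v #3); then Y (u #2, v #4); then Y (u #3, v #7); then J (u #6, v #10); then C (u #7, v #11); then J (u #8, v #13); then Y (u #9, v #14); then J (u #10, v #15) gives a common subsequence of length 8. The LCS DP gives dp[15][15] = 8, so this is optimal.

8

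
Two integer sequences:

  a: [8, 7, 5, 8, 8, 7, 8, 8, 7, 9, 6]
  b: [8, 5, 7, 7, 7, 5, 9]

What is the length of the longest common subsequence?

5

Let dp[i][j] be the LCS length of the first i values of a and the first j values of b. dp[i][j] = dp[i-1][j-1]+1 when the i-th and j-th values match, else max(dp[i-1][j], dp[i][j-1]).
    ·  8  5  7  7  7  5  9
 ·  0  0  0  0  0  0  0  0
 8  0  1  1  1  1  1  1  1
 7  0  1  1  2  2  2  2  2
 5  0  1  2  2  2  2  3  3
 8  0  1  2  2  2  2  3  3
 8  0  1  2  2  2  2  3  3
 7  0  1  2  3  3  3  3  3
 8  0  1  2  3  3  3  3  3
 8  0  1  2  3  3  3  3  3
 7  0  1  2  3  4  4  4  4
 9  0  1  2  3  4  4  4  5
 6  0  1  2  3  4  4  4  5
dp[11][7] = 5. One LCS (by backtracking along matches): 8, 7, 7, 7, 9.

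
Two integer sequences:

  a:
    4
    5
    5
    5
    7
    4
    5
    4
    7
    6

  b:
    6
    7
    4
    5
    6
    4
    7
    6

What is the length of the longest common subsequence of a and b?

Let dp[i][j] be the LCS length of the first i values of a and the first j values of b. dp[i][j] = dp[i-1][j-1]+1 when the i-th and j-th values match, else max(dp[i-1][j], dp[i][j-1]).
    ·  6  7  4  5  6  4  7  6
 ·  0  0  0  0  0  0  0  0  0
 4  0  0  0  1  1  1  1  1  1
 5  0  0  0  1  2  2  2  2  2
 5  0  0  0  1  2  2  2  2  2
 5  0  0  0  1  2  2  2  2  2
 7  0  0  1  1  2  2  2  3  3
 4  0  0  1  2  2  2  3  3  3
 5  0  0  1  2  3  3  3  3  3
 4  0  0  1  2  3  3  4  4  4
 7  0  0  1  2  3  3  4  5  5
 6  0  1  1  2  3  4  4  5  6
dp[10][8] = 6. One LCS (by backtracking along matches): 7, 4, 5, 4, 7, 6.

6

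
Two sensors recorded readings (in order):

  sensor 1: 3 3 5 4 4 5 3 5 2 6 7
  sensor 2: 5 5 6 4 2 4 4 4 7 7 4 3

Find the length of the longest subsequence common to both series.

4

Let dp[i][j] be the LCS length of the first i values of sensor 1 and the first j values of sensor 2. dp[i][j] = dp[i-1][j-1]+1 when the i-th and j-th values match, else max(dp[i-1][j], dp[i][j-1]).
    ·  5  5  6  4  2  4  4  4  7  7  4  3
 ·  0  0  0  0  0  0  0  0  0  0  0  0  0
 3  0  0  0  0  0  0  0  0  0  0  0  0  1
 3  0  0  0  0  0  0  0  0  0  0  0  0  1
 5  0  1  1  1  1  1  1  1  1  1  1  1  1
 4  0  1  1  1  2  2  2  2  2  2  2  2  2
 4  0  1  1  1  2  2  3  3  3  3  3  3  3
 5  0  1  2  2  2  2  3  3  3  3  3  3  3
 3  0  1  2  2  2  2  3  3  3  3  3  3  4
 5  0  1  2  2  2  2  3  3  3  3  3  3  4
 2  0  1  2  2  2  3  3  3  3  3  3  3  4
 6  0  1  2  3  3  3  3  3  3  3  3  3  4
 7  0  1  2  3  3  3  3  3  3  4  4  4  4
dp[11][12] = 4. One LCS (by backtracking along matches): 5, 4, 4, 3.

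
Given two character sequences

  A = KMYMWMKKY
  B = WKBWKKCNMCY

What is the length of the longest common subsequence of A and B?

5

One common subsequence of length 5: K [1,2] → W [5,4] → K [7,5] → K [8,6] → Y [9,11]. The LCS DP gives dp[9][11] = 5, so this is optimal.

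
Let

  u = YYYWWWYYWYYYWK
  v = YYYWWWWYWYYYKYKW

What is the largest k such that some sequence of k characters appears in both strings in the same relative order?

One common subsequence of length 12: Y (u #1, v #1); then Y (u #2, v #2); then Y (u #3, v #3); then W (u #4, v #5); then W (u #5, v #6); then W (u #6, v #7); then Y (u #7, v #8); then Y (u #8, v #10); then Y (u #10, v #11); then Y (u #11, v #12); then Y (u #12, v #14); then W (u #13, v #16), and the DP table's final entry dp[14][16] is also 12, so no common subsequence is longer.

12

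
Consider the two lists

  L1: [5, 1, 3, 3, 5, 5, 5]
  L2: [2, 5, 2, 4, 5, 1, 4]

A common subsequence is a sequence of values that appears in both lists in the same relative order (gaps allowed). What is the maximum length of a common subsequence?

2

Let dp[i][j] be the LCS length of the first i values of L1 and the first j values of L2. dp[i][j] = dp[i-1][j-1]+1 when the i-th and j-th values match, else max(dp[i-1][j], dp[i][j-1]).
    ·  2  5  2  4  5  1  4
 ·  0  0  0  0  0  0  0  0
 5  0  0  1  1  1  1  1  1
 1  0  0  1  1  1  1  2  2
 3  0  0  1  1  1  1  2  2
 3  0  0  1  1  1  1  2  2
 5  0  0  1  1  1  2  2  2
 5  0  0  1  1  1  2  2  2
 5  0  0  1  1  1  2  2  2
dp[7][7] = 2. One LCS (by backtracking along matches): 5, 1.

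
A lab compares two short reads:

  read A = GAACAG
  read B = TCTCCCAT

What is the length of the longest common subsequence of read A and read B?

2

Taking C at read A[4]=read B[6]; then A at read A[5]=read B[7] gives a common subsequence of length 2. Since dp[6][8] = 2, nothing longer is possible.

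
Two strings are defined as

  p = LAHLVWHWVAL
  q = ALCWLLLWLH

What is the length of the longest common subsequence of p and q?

5

Taking A [2,1] → L [4,2] → W [6,4] → W [8,8] → L [11,9] gives a common subsequence of length 5. Since dp[11][10] = 5, nothing longer is possible.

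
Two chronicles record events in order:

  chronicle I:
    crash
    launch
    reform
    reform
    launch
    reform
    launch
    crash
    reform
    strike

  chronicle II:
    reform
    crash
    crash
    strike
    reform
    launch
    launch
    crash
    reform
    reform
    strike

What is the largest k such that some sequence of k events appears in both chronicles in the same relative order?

7

Taking crash at chronicle I[1]=chronicle II[3] → reform at chronicle I[4]=chronicle II[5] → launch at chronicle I[5]=chronicle II[6] → launch at chronicle I[7]=chronicle II[7] → crash at chronicle I[8]=chronicle II[8] → reform at chronicle I[9]=chronicle II[10] → strike at chronicle I[10]=chronicle II[11] gives a common subsequence of length 7, and the DP table's final entry dp[10][11] is also 7, so no common subsequence is longer.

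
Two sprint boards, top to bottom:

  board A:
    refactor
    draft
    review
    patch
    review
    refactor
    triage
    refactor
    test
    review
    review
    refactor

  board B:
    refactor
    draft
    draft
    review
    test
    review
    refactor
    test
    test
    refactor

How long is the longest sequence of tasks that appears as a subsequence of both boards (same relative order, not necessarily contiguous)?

7

Taking refactor at board A[1]=board B[1], then draft at board A[2]=board B[3], then review at board A[3]=board B[4], then review at board A[5]=board B[6], then refactor at board A[6]=board B[7], then test at board A[9]=board B[9], then refactor at board A[12]=board B[10] gives a common subsequence of length 7. Since dp[12][10] = 7, nothing longer is possible.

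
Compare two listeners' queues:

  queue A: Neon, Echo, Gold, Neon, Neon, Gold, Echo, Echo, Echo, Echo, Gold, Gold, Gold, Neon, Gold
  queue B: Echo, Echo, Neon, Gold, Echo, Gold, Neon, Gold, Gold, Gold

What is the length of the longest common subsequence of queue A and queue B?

Pick Echo (queue A #2, queue B #2), Neon (queue A #5, queue B #3), Gold (queue A #6, queue B #4), Echo (queue A #10, queue B #5), Gold (queue A #11, queue B #6), Gold (queue A #12, queue B #8), Gold (queue A #13, queue B #9), Gold (queue A #15, queue B #10); all 8 songs appear in both, in order. dp[15][10] = 8 confirms this is the maximum.

8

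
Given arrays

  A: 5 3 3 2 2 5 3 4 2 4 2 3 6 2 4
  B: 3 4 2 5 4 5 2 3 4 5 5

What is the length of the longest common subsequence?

Pick 3 (A #2, B #1); then 2 (A #5, B #3); then 5 (A #6, B #4); then 4 (A #8, B #5); then 2 (A #11, B #7); then 3 (A #12, B #8); then 4 (A #15, B #9); all 7 values appear in both, in order, and the DP table's final entry dp[15][11] is also 7, so no common subsequence is longer.

7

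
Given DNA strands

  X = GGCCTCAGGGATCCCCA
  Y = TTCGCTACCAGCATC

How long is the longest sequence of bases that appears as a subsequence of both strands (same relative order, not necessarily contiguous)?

9

Taking G (X #2, Y #4), C (X #3, Y #5), C (X #4, Y #8), C (X #6, Y #9), A (X #7, Y #10), G (X #8, Y #11), A (X #11, Y #13), T (X #12, Y #14), C (X #16, Y #15) gives a common subsequence of length 9. dp[17][15] = 9 confirms this is the maximum.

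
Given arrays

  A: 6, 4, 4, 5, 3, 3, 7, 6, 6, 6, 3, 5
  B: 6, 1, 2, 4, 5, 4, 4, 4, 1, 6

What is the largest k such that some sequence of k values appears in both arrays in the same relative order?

Pick 6 (A #1, B #1), 4 (A #2, B #7), 4 (A #3, B #8), 6 (A #10, B #10); all 4 values appear in both, in order. The LCS DP gives dp[12][10] = 4, so this is optimal.

4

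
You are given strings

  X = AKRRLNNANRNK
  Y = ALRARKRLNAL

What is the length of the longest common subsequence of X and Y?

One common subsequence of length 6: A at X[1]=Y[4] → K at X[2]=Y[6] → R at X[4]=Y[7] → L at X[5]=Y[8] → N at X[7]=Y[9] → A at X[8]=Y[10]. Since dp[12][11] = 6, nothing longer is possible.

6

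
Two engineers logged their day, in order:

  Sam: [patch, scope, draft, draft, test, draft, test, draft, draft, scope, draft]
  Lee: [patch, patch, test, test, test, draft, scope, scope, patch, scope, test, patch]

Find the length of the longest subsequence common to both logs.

Pick patch at Sam[1]=Lee[2], test at Sam[5]=Lee[4], test at Sam[7]=Lee[5], draft at Sam[8]=Lee[6], scope at Sam[10]=Lee[10]; all 5 tasks appear in both, in order. The LCS DP gives dp[11][12] = 5, so this is optimal.

5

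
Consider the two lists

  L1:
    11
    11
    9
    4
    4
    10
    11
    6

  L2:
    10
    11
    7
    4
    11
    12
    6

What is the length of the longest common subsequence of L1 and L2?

Let dp[i][j] be the LCS length of the first i values of L1 and the first j values of L2. dp[i][j] = dp[i-1][j-1]+1 when the i-th and j-th values match, else max(dp[i-1][j], dp[i][j-1]).
    · 10 11  7  4 11 12  6
 ·  0  0  0  0  0  0  0  0
11  0  0  1  1  1  1  1  1
11  0  0  1  1  1  2  2  2
 9  0  0  1  1  1  2  2  2
 4  0  0  1  1  2  2  2  2
 4  0  0  1  1  2  2  2  2
10  0  1  1  1  2  2  2  2
11  0  1  2  2  2  3  3  3
 6  0  1  2  2  2  3  3  4
dp[8][7] = 4. One LCS (by backtracking along matches): 11, 4, 11, 6.

4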